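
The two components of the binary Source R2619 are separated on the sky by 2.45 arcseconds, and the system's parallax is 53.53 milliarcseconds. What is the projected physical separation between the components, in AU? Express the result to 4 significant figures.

45.77 AU

d = 1/p = 1/0.05353″ = 18.681 pc.
At distance d (pc), an angle of θ arcsec spans θ·d AU: s = 2.45 × 18.681 = 45.768 AU.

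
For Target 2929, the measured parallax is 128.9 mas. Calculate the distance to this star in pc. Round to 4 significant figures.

p = 128.9 mas = 0.1289 arcsec.
d = 1/p = 1/0.1289 = 7.758 pc.

7.758 pc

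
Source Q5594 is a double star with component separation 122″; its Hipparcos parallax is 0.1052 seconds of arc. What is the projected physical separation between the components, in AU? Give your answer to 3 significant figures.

1160 AU

d = 1/p = 1/0.1052″ = 9.5057 pc.
At distance d (pc), an angle of θ arcsec spans θ·d AU: s = 122 × 9.5057 = 1159.7 AU.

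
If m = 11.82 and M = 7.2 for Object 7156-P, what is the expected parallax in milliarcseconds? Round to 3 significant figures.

m − M = 11.82 − 7.2 = 4.62.
d = 10^((m−M)/5 + 1) = 10^1.924 = 83.946 pc.
p = 1/d = 1/83.946 = 0.011912 arcsec = 11.912 mas.

11.9 mas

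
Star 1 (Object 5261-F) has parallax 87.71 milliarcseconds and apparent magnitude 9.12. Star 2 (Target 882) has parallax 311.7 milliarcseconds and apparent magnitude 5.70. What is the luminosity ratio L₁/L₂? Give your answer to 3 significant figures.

L₁/L₂ = 0.541

d₁ = 1/p₁ = 1/0.08771″ = 11.401 pc; d₂ = 1/p₂ = 1/0.3117″ = 3.2082 pc.
M₁ = m₁ − 5 log₁₀ d₁ + 5 = 9.12 − 5.2847 + 5 = 8.8353.
M₂ = 5.70 − 2.5313 + 5 = 8.1687.
L₁/L₂ = 10^(0.4(M₂ − M₁)) = 10^(0.4 × (-0.6666)) = 10^(-0.26664) = 0.5412.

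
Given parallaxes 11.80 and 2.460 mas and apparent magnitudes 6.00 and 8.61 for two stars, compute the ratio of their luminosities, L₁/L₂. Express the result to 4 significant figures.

d₁ = 1/p₁ = 1/0.01180″ = 84.746 pc; d₂ = 1/p₂ = 1/0.002460″ = 406.5 pc.
M₁ = m₁ − 5 log₁₀ d₁ + 5 = 6.00 − 9.6406 + 5 = 1.3594.
M₂ = 8.61 − 13.0453 + 5 = 0.5647.
L₁/L₂ = 10^(0.4(M₂ − M₁)) = 10^(0.4 × (-0.7947)) = 10^(-0.31788) = 0.48097.

L₁/L₂ = 0.4810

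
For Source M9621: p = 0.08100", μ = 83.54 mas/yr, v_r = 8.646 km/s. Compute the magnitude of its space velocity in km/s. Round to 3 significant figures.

9.93 km/s

d = 1/p = 1/0.08100″ = 12.346 pc.
μ = 83.54 mas/yr = 0.08354 ″/yr.
v_t = 4.740 μ d = 4.740 × 0.08354 × 12.346 = 4.8888 km/s.
v = √(v_r² + v_t²) = √(8.646² + 4.8888²) = √98.6537 = 9.9325 km/s.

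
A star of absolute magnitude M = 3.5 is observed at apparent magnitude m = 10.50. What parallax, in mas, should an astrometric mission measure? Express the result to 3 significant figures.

3.98 mas

m − M = 10.50 − 3.5 = 7.00.
d = 10^((m−M)/5 + 1) = 10^2.400 = 251.19 pc.
p = 1/d = 1/251.19 = 0.0039811 arcsec = 3.9811 mas.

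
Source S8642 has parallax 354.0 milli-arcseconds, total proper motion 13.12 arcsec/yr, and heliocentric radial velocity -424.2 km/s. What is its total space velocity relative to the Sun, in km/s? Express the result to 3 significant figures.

459 km/s

d = 1/p = 1/0.3540″ = 2.8249 pc.
v_t = 4.740 μ d = 4.740 × 13.12 × 2.8249 = 175.68 km/s.
v = √(v_r² + v_t²) = √((-424.2)² + 175.68²) = √210809 = 459.14 km/s.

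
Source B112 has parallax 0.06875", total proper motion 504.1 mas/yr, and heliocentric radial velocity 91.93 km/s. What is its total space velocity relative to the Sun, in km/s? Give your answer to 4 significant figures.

d = 1/p = 1/0.06875″ = 14.545 pc.
μ = 504.1 mas/yr = 0.5041 ″/yr.
v_t = 4.740 μ d = 4.740 × 0.5041 × 14.545 = 34.754 km/s.
v = √(v_r² + v_t²) = √(91.93² + 34.754²) = √9658.97 = 98.28 km/s.

98.28 km/s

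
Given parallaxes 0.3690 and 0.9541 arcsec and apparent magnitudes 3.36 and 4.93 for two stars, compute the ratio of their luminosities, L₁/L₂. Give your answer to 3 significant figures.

L₁/L₂ = 28.4

d₁ = 1/p₁ = 1/0.3690″ = 2.71 pc; d₂ = 1/p₂ = 1/0.9541″ = 1.0481 pc.
M₁ = m₁ − 5 log₁₀ d₁ + 5 = 3.36 − 2.1648 + 5 = 6.1952.
M₂ = 4.93 − 0.1020 + 5 = 9.8280.
L₁/L₂ = 10^(0.4(M₂ − M₁)) = 10^(0.4 × 3.6328) = 10^1.45312 = 28.387.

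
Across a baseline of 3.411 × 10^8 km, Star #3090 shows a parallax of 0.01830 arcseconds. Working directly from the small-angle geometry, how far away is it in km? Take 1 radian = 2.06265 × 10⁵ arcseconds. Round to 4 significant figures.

θ = 0.01830″ = 0.01830/206265 = 8.8721 × 10^-8 rad.
d = B/θ = (3.411 × 10^8) / (8.8721 × 10^-8) = 3.8446 × 10^15 km.

3.845 × 10^15 km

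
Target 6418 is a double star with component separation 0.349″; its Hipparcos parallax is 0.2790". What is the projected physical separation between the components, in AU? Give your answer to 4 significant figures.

1.251 AU

d = 1/p = 1/0.2790″ = 3.5842 pc.
At distance d (pc), an angle of θ arcsec spans θ·d AU: s = 0.349 × 3.5842 = 1.2509 AU.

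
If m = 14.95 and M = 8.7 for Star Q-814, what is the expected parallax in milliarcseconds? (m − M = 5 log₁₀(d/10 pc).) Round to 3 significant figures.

5.62 mas

m − M = 14.95 − 8.7 = 6.25.
d = 10^((m−M)/5 + 1) = 10^2.250 = 177.83 pc.
p = 1/d = 1/177.83 = 0.0056233 arcsec = 5.6233 mas.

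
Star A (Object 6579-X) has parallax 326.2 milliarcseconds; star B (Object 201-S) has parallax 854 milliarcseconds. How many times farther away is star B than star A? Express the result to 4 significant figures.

0.3820

Since d = 1/p, d_B/d_A = p_A/p_B.
= 326.2 / 854 = 0.38197.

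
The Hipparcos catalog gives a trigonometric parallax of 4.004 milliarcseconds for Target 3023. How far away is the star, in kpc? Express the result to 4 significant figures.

p = 4.004 milliarcseconds = 0.004004 arcsec.
d = 1/p = 1/0.004004 = 249.75 pc.
= 0.24975 kpc.

0.2498 kpc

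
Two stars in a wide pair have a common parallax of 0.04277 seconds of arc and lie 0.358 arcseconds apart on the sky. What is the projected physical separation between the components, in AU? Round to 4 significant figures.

8.370 AU

d = 1/p = 1/0.04277″ = 23.381 pc.
At distance d (pc), an angle of θ arcsec spans θ·d AU: s = 0.358 × 23.381 = 8.3704 AU.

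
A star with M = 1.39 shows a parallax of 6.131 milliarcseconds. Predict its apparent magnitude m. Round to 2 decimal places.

d = 1/p = 1/0.006131″ = 163.11 pc.
m − M = 5 log₁₀ d − 5 = 5 log₁₀(163.11) − 5 = 11.0624 − 5 = 6.0624.
m = M + (m − M) = 1.39 + 6.0624 = 7.45.

m = 7.45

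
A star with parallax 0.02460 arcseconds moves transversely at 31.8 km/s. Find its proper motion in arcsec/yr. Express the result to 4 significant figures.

d = 1/p = 1/0.02460″ = 40.65 pc.
μ = v_t / (4.74 d) = 31.8 / (4.74 × 40.65) = 31.8 / 192.68 = 0.16504 ″/yr.

0.1650 arcsec/yr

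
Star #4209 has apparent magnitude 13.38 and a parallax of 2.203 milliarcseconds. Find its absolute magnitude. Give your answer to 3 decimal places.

M = 5.095

d = 1/p = 1/0.002203″ = 453.93 pc.
m − M = 5 log₁₀(453.93) − 5 = 13.2849 − 5 = 8.2849.
M = m − (m − M) = 13.38 − 8.2849 = 5.095.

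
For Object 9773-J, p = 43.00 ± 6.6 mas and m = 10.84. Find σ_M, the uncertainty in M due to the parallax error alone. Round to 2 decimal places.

M = m − 5 log₁₀ d + 5 = m + 5 log₁₀ p + 5, so ∂M/∂p = 5/(p ln 10).
σ_M = (5/ln 10) · (σ_p/p) = 2.1715 × 6.6/43.00 = 2.1715 × 0.15349 = 0.3333.

σ_M = 0.33 mag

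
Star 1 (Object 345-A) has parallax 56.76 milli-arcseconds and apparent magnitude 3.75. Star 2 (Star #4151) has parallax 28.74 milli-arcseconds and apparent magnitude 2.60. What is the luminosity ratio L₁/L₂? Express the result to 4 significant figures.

L₁/L₂ = 0.08890

d₁ = 1/p₁ = 1/0.05676″ = 17.618 pc; d₂ = 1/p₂ = 1/0.02874″ = 34.795 pc.
M₁ = m₁ − 5 log₁₀ d₁ + 5 = 3.75 − 6.2298 + 5 = 2.5202.
M₂ = 2.60 − 7.7076 + 5 = -0.1076.
L₁/L₂ = 10^(0.4(M₂ − M₁)) = 10^(0.4 × (-2.6278)) = 10^(-1.05112) = 0.088896.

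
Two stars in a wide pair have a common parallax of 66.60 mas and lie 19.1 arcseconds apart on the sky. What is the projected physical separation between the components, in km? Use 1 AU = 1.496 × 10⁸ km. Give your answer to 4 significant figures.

d = 1/p = 1/0.06660″ = 15.015 pc.
At distance d (pc), an angle of θ arcsec spans θ·d AU: s = 19.1 × 15.015 = 286.79 AU.
= 286.79 × 1.496 × 10⁸ km = 4.2904 × 10^10 km.

4.290 × 10^10 km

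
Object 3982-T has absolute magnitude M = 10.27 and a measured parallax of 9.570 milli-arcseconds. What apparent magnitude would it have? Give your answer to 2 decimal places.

d = 1/p = 1/0.009570″ = 104.49 pc.
m − M = 5 log₁₀ d − 5 = 5 log₁₀(104.49) − 5 = 10.0954 − 5 = 5.0954.
m = M + (m − M) = 10.27 + 5.0954 = 15.37.

m = 15.37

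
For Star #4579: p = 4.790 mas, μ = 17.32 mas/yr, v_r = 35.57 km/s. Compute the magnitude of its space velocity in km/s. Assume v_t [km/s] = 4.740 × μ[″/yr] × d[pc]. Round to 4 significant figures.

39.48 km/s

d = 1/p = 1/0.004790″ = 208.77 pc.
μ = 17.32 mas/yr = 0.01732 ″/yr.
v_t = 4.740 μ d = 4.740 × 0.01732 × 208.77 = 17.139 km/s.
v = √(v_r² + v_t²) = √(35.57² + 17.139²) = √1558.97 = 39.484 km/s.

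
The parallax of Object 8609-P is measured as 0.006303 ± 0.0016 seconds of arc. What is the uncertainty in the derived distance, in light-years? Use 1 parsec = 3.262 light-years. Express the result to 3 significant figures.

d = 1/p, so σ_d = σ_p / p².
σ_d = 0.00160 / (0.006303)² = 0.00160 / 0.000039728 = 40.274 pc = 40.274 × 3.262 ly = 131.37 ly.

131 ly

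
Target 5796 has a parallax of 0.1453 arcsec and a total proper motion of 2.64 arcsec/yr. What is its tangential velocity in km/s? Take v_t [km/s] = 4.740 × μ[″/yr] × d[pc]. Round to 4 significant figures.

86.12 km/s

d = 1/p = 1/0.1453″ = 6.8823 pc.
v_t = 4.74 × μ × d = 4.74 × 2.64 × 6.8823 = 86.122 km/s.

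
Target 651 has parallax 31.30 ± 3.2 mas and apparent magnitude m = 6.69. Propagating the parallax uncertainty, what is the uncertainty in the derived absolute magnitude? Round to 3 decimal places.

M = m − 5 log₁₀ d + 5 = m + 5 log₁₀ p + 5, so ∂M/∂p = 5/(p ln 10).
σ_M = (5/ln 10) · (σ_p/p) = 2.1715 × 3.2/31.30 = 2.1715 × 0.10224 = 0.22201.

σ_M = 0.222 mag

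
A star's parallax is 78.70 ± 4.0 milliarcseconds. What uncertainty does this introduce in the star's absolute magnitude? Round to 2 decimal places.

M = m − 5 log₁₀ d + 5 = m + 5 log₁₀ p + 5, so ∂M/∂p = 5/(p ln 10).
σ_M = (5/ln 10) · (σ_p/p) = 2.1715 × 4.0/78.70 = 2.1715 × 0.050826 = 0.11037.

σ_M = 0.11 mag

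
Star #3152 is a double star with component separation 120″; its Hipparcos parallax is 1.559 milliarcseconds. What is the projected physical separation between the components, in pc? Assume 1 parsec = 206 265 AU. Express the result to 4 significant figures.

0.3732 pc

d = 1/p = 1/0.001559″ = 641.44 pc.
At distance d (pc), an angle of θ arcsec spans θ·d AU: s = 120 × 641.44 = 76973 AU.
= 76973 / 206265 = 0.37318 pc.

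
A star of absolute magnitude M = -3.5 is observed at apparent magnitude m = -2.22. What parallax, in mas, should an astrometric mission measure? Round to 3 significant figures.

m − M = -2.22 − (-3.5) = 1.28.
d = 10^((m−M)/5 + 1) = 10^1.256 = 18.03 pc.
p = 1/d = 1/18.03 = 0.055463 arcsec = 55.463 mas.

55.5 mas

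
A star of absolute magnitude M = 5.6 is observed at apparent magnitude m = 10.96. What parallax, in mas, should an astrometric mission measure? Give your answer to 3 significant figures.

8.47 mas

m − M = 10.96 − 5.6 = 5.36.
d = 10^((m−M)/5 + 1) = 10^2.072 = 118.03 pc.
p = 1/d = 1/118.03 = 0.0084724 arcsec = 8.4724 mas.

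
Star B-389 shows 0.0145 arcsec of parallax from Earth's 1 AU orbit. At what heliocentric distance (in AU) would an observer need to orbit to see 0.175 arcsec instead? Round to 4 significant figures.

12.07 AU

Parallax scales linearly with baseline: p ∝ B, so B = p_target / p_Earth × 1 AU.
B = 0.175 / 0.0145 = 12.069 AU.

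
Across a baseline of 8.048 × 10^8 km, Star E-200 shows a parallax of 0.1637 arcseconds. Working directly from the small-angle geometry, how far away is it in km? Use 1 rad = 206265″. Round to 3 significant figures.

θ = 0.1637″ = 0.1637/206265 = 7.9364 × 10^-7 rad.
d = B/θ = (8.048 × 10^8) / (7.9364 × 10^-7) = 1.0141 × 10^15 km.

1.01 × 10^15 km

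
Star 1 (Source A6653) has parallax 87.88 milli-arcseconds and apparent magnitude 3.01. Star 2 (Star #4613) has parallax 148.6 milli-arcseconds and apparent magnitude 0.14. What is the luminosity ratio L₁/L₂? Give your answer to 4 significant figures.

L₁/L₂ = 0.2034

d₁ = 1/p₁ = 1/0.08788″ = 11.379 pc; d₂ = 1/p₂ = 1/0.1486″ = 6.7295 pc.
M₁ = m₁ − 5 log₁₀ d₁ + 5 = 3.01 − 5.2805 + 5 = 2.7295.
M₂ = 0.14 − 4.1399 + 5 = 1.0001.
L₁/L₂ = 10^(0.4(M₂ − M₁)) = 10^(0.4 × (-1.7294)) = 10^(-0.69176) = 0.20335.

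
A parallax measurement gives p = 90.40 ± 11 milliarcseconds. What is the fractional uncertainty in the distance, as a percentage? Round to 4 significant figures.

For d = 1/p, |σ_d/d| = |σ_p/p|.
σ_p/p = 11 / 90.40 = 0.12168 = 12.168%.

12.17%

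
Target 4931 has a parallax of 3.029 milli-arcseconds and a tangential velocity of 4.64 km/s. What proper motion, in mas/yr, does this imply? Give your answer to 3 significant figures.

d = 1/p = 1/0.003029″ = 330.14 pc.
μ = v_t / (4.74 d) = 4.64 / (4.74 × 330.14) = 4.64 / 1564.9 = 0.002965 ″/yr = 2.965 mas/yr.

2.97 mas/yr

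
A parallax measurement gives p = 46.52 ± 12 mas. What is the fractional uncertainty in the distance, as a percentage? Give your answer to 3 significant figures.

For d = 1/p, |σ_d/d| = |σ_p/p|.
σ_p/p = 12 / 46.52 = 0.25795 = 25.795%.

25.8%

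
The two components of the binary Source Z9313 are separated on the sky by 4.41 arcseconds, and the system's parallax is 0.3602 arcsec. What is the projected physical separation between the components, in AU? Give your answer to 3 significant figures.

d = 1/p = 1/0.3602″ = 2.7762 pc.
At distance d (pc), an angle of θ arcsec spans θ·d AU: s = 4.41 × 2.7762 = 12.243 AU.

12.2 AU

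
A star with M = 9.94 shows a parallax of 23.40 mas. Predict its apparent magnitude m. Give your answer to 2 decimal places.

m = 13.09

d = 1/p = 1/0.02340″ = 42.735 pc.
m − M = 5 log₁₀ d − 5 = 5 log₁₀(42.735) − 5 = 8.1539 − 5 = 3.1539.
m = M + (m − M) = 9.94 + 3.1539 = 13.09.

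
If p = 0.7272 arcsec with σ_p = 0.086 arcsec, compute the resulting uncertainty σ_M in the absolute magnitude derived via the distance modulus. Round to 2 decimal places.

M = m − 5 log₁₀ d + 5 = m + 5 log₁₀ p + 5, so ∂M/∂p = 5/(p ln 10).
σ_M = (5/ln 10) · (σ_p/p) = 2.1715 × 0.086/0.7272 = 2.1715 × 0.11826 = 0.2568.

σ_M = 0.26 mag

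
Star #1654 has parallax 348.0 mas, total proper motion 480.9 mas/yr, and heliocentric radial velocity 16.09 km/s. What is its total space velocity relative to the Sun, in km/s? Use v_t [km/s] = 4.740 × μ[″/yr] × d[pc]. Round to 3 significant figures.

17.4 km/s

d = 1/p = 1/0.3480″ = 2.8736 pc.
μ = 480.9 mas/yr = 0.4809 ″/yr.
v_t = 4.740 μ d = 4.740 × 0.4809 × 2.8736 = 6.5503 km/s.
v = √(v_r² + v_t²) = √(16.09² + 6.5503²) = √301.795 = 17.372 km/s.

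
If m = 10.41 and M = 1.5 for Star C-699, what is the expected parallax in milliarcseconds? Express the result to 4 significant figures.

m − M = 10.41 − 1.5 = 8.91.
d = 10^((m−M)/5 + 1) = 10^2.782 = 605.34 pc.
p = 1/d = 1/605.34 = 0.001652 arcsec = 1.652 mas.

1.652 mas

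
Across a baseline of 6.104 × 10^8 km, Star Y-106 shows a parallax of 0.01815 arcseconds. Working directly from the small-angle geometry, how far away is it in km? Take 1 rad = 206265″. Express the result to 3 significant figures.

6.94 × 10^15 km

θ = 0.01815″ = 0.01815/206265 = 8.7994 × 10^-8 rad.
d = B/θ = (6.104 × 10^8) / (8.7994 × 10^-8) = 6.9368 × 10^15 km.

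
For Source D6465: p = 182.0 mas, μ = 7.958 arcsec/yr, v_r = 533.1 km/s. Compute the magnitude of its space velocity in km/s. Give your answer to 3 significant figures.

d = 1/p = 1/0.1820″ = 5.4945 pc.
v_t = 4.740 μ d = 4.740 × 7.958 × 5.4945 = 207.26 km/s.
v = √(v_r² + v_t²) = √(533.1² + 207.26²) = √327152 = 571.97 km/s.

572 km/s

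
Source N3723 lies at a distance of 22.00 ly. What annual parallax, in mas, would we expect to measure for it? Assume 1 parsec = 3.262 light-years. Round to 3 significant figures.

d = 22.00 ly ÷ 3.262 = 6.7443 pc.
p = 1/d = 1/6.7443 = 0.14827 arcsec.
= 0.14827 × 1000 = 148.27 mas.

148 mas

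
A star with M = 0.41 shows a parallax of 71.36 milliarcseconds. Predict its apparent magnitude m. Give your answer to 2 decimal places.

m = 1.14

d = 1/p = 1/0.07136″ = 14.013 pc.
m − M = 5 log₁₀ d − 5 = 5 log₁₀(14.013) − 5 = 5.7327 − 5 = 0.7327.
m = M + (m − M) = 0.41 + 0.7327 = 1.14.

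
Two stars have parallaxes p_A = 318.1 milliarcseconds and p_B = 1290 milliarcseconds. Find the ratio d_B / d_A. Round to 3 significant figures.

0.247

Since d = 1/p, d_B/d_A = p_A/p_B.
= 318.1 / 1290 = 0.24659.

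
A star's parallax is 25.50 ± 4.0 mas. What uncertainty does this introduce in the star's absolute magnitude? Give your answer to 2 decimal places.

M = m − 5 log₁₀ d + 5 = m + 5 log₁₀ p + 5, so ∂M/∂p = 5/(p ln 10).
σ_M = (5/ln 10) · (σ_p/p) = 2.1715 × 4.0/25.50 = 2.1715 × 0.15686 = 0.34062.

σ_M = 0.34 mag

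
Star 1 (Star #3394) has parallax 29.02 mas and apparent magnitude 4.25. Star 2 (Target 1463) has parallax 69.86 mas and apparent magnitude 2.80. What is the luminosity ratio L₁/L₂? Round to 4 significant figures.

L₁/L₂ = 1.524

d₁ = 1/p₁ = 1/0.02902″ = 34.459 pc; d₂ = 1/p₂ = 1/0.06986″ = 14.314 pc.
M₁ = m₁ − 5 log₁₀ d₁ + 5 = 4.25 − 7.6865 + 5 = 1.5635.
M₂ = 2.80 − 5.7788 + 5 = 2.0212.
L₁/L₂ = 10^(0.4(M₂ − M₁)) = 10^(0.4 × 0.4577) = 10^0.18308 = 1.5243.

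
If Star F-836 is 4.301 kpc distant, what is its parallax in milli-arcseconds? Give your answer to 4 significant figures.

0.2325 mas

d = 4.301 kpc = 4301 pc.
p = 1/d = 1/4301 = 0.0002325 arcsec.
= 0.0002325 × 1000 = 0.2325 mas.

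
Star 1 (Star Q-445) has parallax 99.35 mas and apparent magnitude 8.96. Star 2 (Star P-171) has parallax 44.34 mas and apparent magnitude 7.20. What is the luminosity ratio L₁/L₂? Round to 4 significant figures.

L₁/L₂ = 0.03938

d₁ = 1/p₁ = 1/0.09935″ = 10.065 pc; d₂ = 1/p₂ = 1/0.04434″ = 22.553 pc.
M₁ = m₁ − 5 log₁₀ d₁ + 5 = 8.96 − 5.0141 + 5 = 8.9459.
M₂ = 7.20 − 6.7660 + 5 = 5.4340.
L₁/L₂ = 10^(0.4(M₂ − M₁)) = 10^(0.4 × (-3.5119)) = 10^(-1.40476) = 0.039377.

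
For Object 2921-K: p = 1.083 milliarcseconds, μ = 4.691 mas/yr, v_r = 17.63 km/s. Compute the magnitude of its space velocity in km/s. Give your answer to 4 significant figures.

27.06 km/s

d = 1/p = 1/0.001083″ = 923.36 pc.
μ = 4.691 mas/yr = 0.004691 ″/yr.
v_t = 4.740 μ d = 4.740 × 0.004691 × 923.36 = 20.531 km/s.
v = √(v_r² + v_t²) = √(17.63² + 20.531²) = √732.339 = 27.062 km/s.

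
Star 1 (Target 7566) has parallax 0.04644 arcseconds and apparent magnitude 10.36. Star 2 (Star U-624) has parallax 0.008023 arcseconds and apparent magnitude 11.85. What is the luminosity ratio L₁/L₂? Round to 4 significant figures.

L₁/L₂ = 0.1177

d₁ = 1/p₁ = 1/0.04644″ = 21.533 pc; d₂ = 1/p₂ = 1/0.008023″ = 124.64 pc.
M₁ = m₁ − 5 log₁₀ d₁ + 5 = 10.36 − 6.6655 + 5 = 8.6945.
M₂ = 11.85 − 10.4783 + 5 = 6.3717.
L₁/L₂ = 10^(0.4(M₂ − M₁)) = 10^(0.4 × (-2.3228)) = 10^(-0.92912) = 0.11773.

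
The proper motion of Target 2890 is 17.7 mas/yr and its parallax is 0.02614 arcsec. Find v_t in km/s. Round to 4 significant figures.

3.210 km/s

d = 1/p = 1/0.02614″ = 38.256 pc.
μ = 17.7 mas/yr = 0.0177 ″/yr.
v_t = 4.74 × μ × d = 4.74 × 0.0177 × 38.256 = 3.2096 km/s.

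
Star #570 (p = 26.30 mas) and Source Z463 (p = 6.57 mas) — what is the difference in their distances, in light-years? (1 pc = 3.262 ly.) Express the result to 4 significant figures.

d_A = 1/0.02630″ = 38.023 pc; d_B = 1/0.006570″ = 152.21 pc.
|d_B − d_A| = |152.21 − 38.023| = 114.19 pc = 114.19 × 3.262 ly = 372.49 ly.

372.5 ly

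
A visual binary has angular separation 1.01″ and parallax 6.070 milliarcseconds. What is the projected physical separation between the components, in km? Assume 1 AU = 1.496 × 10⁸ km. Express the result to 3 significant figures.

d = 1/p = 1/0.006070″ = 164.74 pc.
At distance d (pc), an angle of θ arcsec spans θ·d AU: s = 1.01 × 164.74 = 166.39 AU.
= 166.39 × 1.496 × 10⁸ km = 2.4892 × 10^10 km.

2.49 × 10^10 km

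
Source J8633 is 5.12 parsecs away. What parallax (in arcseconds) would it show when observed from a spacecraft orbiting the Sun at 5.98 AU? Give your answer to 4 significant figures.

p (arcsec) = B (AU) / d (pc).
p = 5.98 / 5.12 = 1.168 arcsec.

1.168 arcsec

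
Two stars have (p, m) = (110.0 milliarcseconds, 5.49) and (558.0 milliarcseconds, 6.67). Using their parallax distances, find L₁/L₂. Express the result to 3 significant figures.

L₁/L₂ = 76.3

d₁ = 1/p₁ = 1/0.1100″ = 9.0909 pc; d₂ = 1/p₂ = 1/0.5580″ = 1.7921 pc.
M₁ = m₁ − 5 log₁₀ d₁ + 5 = 5.49 − 4.7930 + 5 = 5.6970.
M₂ = 6.67 − 1.2668 + 5 = 10.4032.
L₁/L₂ = 10^(0.4(M₂ − M₁)) = 10^(0.4 × 4.7062) = 10^1.88248 = 76.292.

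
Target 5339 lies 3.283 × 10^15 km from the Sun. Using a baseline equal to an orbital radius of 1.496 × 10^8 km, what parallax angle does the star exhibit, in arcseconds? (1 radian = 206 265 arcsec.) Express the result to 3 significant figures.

θ ≈ B/d = (1.496 × 10^8) / (3.283 × 10^15) = 4.5568 × 10^-8 rad.
In arcseconds: 4.5568 × 10^-8 × 206265 = 0.0093991″.

0.00940 arcsec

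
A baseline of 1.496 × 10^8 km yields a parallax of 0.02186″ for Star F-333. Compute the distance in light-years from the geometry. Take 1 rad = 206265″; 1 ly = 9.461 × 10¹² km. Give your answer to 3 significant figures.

149 ly

θ = 0.02186″ = 0.02186/206265 = 1.0598 × 10^-7 rad.
d = B/θ = (1.496 × 10^8) / (1.0598 × 10^-7) = 1.4116 × 10^15 km = (1.4116 × 10^15) / (9.461 × 10^12) ly = 149.2 ly.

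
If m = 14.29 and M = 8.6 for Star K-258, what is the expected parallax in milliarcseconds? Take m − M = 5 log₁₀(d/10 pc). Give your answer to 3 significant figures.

7.28 mas

m − M = 14.29 − 8.6 = 5.69.
d = 10^((m−M)/5 + 1) = 10^2.138 = 137.4 pc.
p = 1/d = 1/137.4 = 0.007278 arcsec = 7.278 mas.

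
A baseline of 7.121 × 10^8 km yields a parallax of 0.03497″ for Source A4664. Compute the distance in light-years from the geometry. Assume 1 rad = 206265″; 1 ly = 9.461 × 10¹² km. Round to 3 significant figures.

θ = 0.03497″ = 0.03497/206265 = 1.6954 × 10^-7 rad.
d = B/θ = (7.121 × 10^8) / (1.6954 × 10^-7) = 4.2002 × 10^15 km = (4.2002 × 10^15) / (9.461 × 10^12) ly = 443.95 ly.

444 ly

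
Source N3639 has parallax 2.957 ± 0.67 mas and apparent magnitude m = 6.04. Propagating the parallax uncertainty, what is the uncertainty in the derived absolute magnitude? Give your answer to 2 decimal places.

σ_M = 0.49 mag

M = m − 5 log₁₀ d + 5 = m + 5 log₁₀ p + 5, so ∂M/∂p = 5/(p ln 10).
σ_M = (5/ln 10) · (σ_p/p) = 2.1715 × 0.67/2.957 = 2.1715 × 0.22658 = 0.49202.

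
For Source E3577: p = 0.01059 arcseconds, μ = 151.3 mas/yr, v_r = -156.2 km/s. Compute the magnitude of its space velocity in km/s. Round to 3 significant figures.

d = 1/p = 1/0.01059″ = 94.429 pc.
μ = 151.3 mas/yr = 0.1513 ″/yr.
v_t = 4.740 μ d = 4.740 × 0.1513 × 94.429 = 67.721 km/s.
v = √(v_r² + v_t²) = √((-156.2)² + 67.721²) = √28984.6 = 170.25 km/s.

170 km/s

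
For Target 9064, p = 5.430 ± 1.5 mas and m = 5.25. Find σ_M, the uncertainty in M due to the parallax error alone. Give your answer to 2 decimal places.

σ_M = 0.60 mag

M = m − 5 log₁₀ d + 5 = m + 5 log₁₀ p + 5, so ∂M/∂p = 5/(p ln 10).
σ_M = (5/ln 10) · (σ_p/p) = 2.1715 × 1.5/5.430 = 2.1715 × 0.27624 = 0.59986.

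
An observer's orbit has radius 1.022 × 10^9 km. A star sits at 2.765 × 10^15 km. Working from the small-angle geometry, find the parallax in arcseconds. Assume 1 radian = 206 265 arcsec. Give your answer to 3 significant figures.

θ ≈ B/d = (1.022 × 10^9) / (2.765 × 10^15) = 3.6962 × 10^-7 rad.
In arcseconds: 3.6962 × 10^-7 × 206265 = 0.07624″.

0.0762 arcsec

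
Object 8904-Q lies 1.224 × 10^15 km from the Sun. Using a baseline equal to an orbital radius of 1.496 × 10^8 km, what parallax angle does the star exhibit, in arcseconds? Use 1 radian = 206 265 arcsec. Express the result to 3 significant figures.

0.0252 arcsec

θ ≈ B/d = (1.496 × 10^8) / (1.224 × 10^15) = 1.2222 × 10^-7 rad.
In arcseconds: 1.2222 × 10^-7 × 206265 = 0.02521″.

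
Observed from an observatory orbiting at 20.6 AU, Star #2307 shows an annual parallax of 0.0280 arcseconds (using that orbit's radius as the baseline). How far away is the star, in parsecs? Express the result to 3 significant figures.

736 pc

With baseline B (in AU) and parallax p (in arcsec), d = B/p parsecs.
d = 20.6 / 0.0280 = 735.71 pc.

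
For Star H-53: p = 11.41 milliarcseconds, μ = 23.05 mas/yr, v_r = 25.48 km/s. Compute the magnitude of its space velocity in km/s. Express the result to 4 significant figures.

d = 1/p = 1/0.01141″ = 87.642 pc.
μ = 23.05 mas/yr = 0.02305 ″/yr.
v_t = 4.740 μ d = 4.740 × 0.02305 × 87.642 = 9.5755 km/s.
v = √(v_r² + v_t²) = √(25.48² + 9.5755²) = √740.921 = 27.22 km/s.

27.22 km/s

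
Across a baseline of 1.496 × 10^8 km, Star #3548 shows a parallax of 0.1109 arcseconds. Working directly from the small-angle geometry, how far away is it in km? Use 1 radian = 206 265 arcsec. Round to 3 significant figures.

θ = 0.1109″ = 0.1109/206265 = 5.3766 × 10^-7 rad.
d = B/θ = (1.496 × 10^8) / (5.3766 × 10^-7) = 2.7824 × 10^14 km.

2.78 × 10^14 km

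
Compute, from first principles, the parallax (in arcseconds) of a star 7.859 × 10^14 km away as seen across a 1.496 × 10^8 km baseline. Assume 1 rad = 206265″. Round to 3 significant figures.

0.0393 arcsec

θ ≈ B/d = (1.496 × 10^8) / (7.859 × 10^14) = 1.9036 × 10^-7 rad.
In arcseconds: 1.9036 × 10^-7 × 206265 = 0.039265″.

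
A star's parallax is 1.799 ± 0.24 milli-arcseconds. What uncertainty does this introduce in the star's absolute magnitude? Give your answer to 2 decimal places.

σ_M = 0.29 mag

M = m − 5 log₁₀ d + 5 = m + 5 log₁₀ p + 5, so ∂M/∂p = 5/(p ln 10).
σ_M = (5/ln 10) · (σ_p/p) = 2.1715 × 0.24/1.799 = 2.1715 × 0.13341 = 0.2897.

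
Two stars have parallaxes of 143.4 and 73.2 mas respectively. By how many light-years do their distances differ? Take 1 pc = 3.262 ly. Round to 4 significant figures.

d_A = 1/0.1434″ = 6.9735 pc; d_B = 1/0.07320″ = 13.661 pc.
|d_B − d_A| = |13.661 − 6.9735| = 6.6875 pc = 6.6875 × 3.262 ly = 21.815 ly.

21.82 ly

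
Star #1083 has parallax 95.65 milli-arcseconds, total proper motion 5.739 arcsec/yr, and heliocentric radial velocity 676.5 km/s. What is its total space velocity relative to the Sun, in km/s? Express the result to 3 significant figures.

d = 1/p = 1/0.09565″ = 10.455 pc.
v_t = 4.740 μ d = 4.740 × 5.739 × 10.455 = 284.41 km/s.
v = √(v_r² + v_t²) = √(676.5² + 284.41²) = √538541 = 733.85 km/s.

734 km/s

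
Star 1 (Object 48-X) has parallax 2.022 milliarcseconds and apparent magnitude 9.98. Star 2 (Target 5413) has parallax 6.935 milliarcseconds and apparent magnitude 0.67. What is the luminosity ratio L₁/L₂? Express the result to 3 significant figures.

L₁/L₂ = 0.00222

d₁ = 1/p₁ = 1/0.002022″ = 494.56 pc; d₂ = 1/p₂ = 1/0.006935″ = 144.2 pc.
M₁ = m₁ − 5 log₁₀ d₁ + 5 = 9.98 − 13.4711 + 5 = 1.5089.
M₂ = 0.67 − 10.7948 + 5 = -5.1248.
L₁/L₂ = 10^(0.4(M₂ − M₁)) = 10^(0.4 × (-6.6337)) = 10^(-2.65348) = 0.0022209.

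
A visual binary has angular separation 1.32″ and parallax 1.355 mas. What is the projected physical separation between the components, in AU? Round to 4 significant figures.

974.2 AU

d = 1/p = 1/0.001355″ = 738.01 pc.
At distance d (pc), an angle of θ arcsec spans θ·d AU: s = 1.32 × 738.01 = 974.17 AU.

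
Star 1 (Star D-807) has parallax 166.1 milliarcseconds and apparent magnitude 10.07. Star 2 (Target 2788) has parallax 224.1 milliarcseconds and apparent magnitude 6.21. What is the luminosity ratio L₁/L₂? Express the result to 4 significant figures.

d₁ = 1/p₁ = 1/0.1661″ = 6.0205 pc; d₂ = 1/p₂ = 1/0.2241″ = 4.4623 pc.
M₁ = m₁ − 5 log₁₀ d₁ + 5 = 10.07 − 3.8982 + 5 = 11.1718.
M₂ = 6.21 − 3.2478 + 5 = 7.9622.
L₁/L₂ = 10^(0.4(M₂ − M₁)) = 10^(0.4 × (-3.2096)) = 10^(-1.28384) = 0.052019.

L₁/L₂ = 0.05202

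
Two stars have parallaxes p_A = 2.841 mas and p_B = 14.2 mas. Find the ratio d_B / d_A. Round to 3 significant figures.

Since d = 1/p, d_B/d_A = p_A/p_B.
= 2.841 / 14.2 = 0.20007.

0.200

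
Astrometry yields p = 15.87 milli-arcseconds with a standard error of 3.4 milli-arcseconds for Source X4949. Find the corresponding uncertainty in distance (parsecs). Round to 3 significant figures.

13.5 pc

d = 1/p, so σ_d = σ_p / p².
σ_d = 0.00340 / (0.01587)² = 0.00340 / 0.00025186 = 13.5 pc.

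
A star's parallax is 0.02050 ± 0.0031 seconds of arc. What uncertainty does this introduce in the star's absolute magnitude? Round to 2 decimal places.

M = m − 5 log₁₀ d + 5 = m + 5 log₁₀ p + 5, so ∂M/∂p = 5/(p ln 10).
σ_M = (5/ln 10) · (σ_p/p) = 2.1715 × 0.0031/0.02050 = 2.1715 × 0.15122 = 0.32837.

σ_M = 0.33 mag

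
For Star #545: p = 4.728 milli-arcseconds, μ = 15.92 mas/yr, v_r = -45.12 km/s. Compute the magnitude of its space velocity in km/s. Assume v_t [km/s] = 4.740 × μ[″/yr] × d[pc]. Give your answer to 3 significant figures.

d = 1/p = 1/0.004728″ = 211.51 pc.
μ = 15.92 mas/yr = 0.01592 ″/yr.
v_t = 4.740 μ d = 4.740 × 0.01592 × 211.51 = 15.961 km/s.
v = √(v_r² + v_t²) = √((-45.12)² + 15.961²) = √2290.57 = 47.86 km/s.

47.9 km/s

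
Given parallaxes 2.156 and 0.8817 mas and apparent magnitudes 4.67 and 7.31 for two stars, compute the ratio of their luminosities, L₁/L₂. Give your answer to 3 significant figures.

L₁/L₂ = 1.90

d₁ = 1/p₁ = 1/0.002156″ = 463.82 pc; d₂ = 1/p₂ = 1/0.0008817″ = 1134.2 pc.
M₁ = m₁ − 5 log₁₀ d₁ + 5 = 4.67 − 13.3317 + 5 = -3.6617.
M₂ = 7.31 − 15.2734 + 5 = -2.9634.
L₁/L₂ = 10^(0.4(M₂ − M₁)) = 10^(0.4 × 0.6983) = 10^0.27932 = 1.9025.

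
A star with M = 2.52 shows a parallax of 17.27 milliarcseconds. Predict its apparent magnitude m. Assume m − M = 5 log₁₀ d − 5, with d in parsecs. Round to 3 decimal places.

m = 6.334

d = 1/p = 1/0.01727″ = 57.904 pc.
m − M = 5 log₁₀ d − 5 = 5 log₁₀(57.904) − 5 = 8.8135 − 5 = 3.8135.
m = M + (m − M) = 2.52 + 3.8135 = 6.334.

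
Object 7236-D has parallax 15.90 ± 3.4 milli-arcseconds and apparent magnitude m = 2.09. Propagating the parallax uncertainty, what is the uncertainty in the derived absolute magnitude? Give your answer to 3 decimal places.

σ_M = 0.464 mag

M = m − 5 log₁₀ d + 5 = m + 5 log₁₀ p + 5, so ∂M/∂p = 5/(p ln 10).
σ_M = (5/ln 10) · (σ_p/p) = 2.1715 × 3.4/15.90 = 2.1715 × 0.21384 = 0.46435.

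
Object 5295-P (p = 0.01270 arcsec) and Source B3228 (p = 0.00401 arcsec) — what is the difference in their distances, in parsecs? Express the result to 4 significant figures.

d_A = 1/0.01270″ = 78.74 pc; d_B = 1/0.004010″ = 249.38 pc.
|d_B − d_A| = |249.38 − 78.74| = 170.64 pc.

170.6 pc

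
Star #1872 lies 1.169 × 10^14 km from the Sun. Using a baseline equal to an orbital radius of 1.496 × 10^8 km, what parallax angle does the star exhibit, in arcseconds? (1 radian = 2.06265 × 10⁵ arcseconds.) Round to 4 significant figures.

0.2640 arcsec

θ ≈ B/d = (1.496 × 10^8) / (1.169 × 10^14) = 1.2797 × 10^-6 rad.
In arcseconds: 1.2797 × 10^-6 × 206265 = 0.26396″.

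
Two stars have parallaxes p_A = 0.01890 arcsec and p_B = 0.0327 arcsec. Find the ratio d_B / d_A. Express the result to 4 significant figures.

0.5780

Since d = 1/p, d_B/d_A = p_A/p_B.
= 0.01890 / 0.0327 = 0.57798.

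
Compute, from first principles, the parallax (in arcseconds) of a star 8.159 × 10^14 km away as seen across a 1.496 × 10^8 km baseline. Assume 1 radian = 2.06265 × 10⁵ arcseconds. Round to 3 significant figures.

0.0378 arcsec

θ ≈ B/d = (1.496 × 10^8) / (8.159 × 10^14) = 1.8336 × 10^-7 rad.
In arcseconds: 1.8336 × 10^-7 × 206265 = 0.037821″.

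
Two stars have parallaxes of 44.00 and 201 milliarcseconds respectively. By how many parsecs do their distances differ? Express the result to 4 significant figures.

d_A = 1/0.04400″ = 22.727 pc; d_B = 1/0.2010″ = 4.9751 pc.
|d_B − d_A| = |4.9751 − 22.727| = 17.752 pc.

17.75 pc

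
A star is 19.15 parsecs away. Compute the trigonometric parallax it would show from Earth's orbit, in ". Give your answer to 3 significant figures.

0.0522 "

p = 1/d = 1/19.15 = 0.052219 arcsec.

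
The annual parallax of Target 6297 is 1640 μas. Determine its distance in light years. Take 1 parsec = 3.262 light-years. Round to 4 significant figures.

1989 light years

p = 1640 μas = 0.001640 arcsec.
d = 1/p = 1/0.001640 = 609.76 pc.
In light-years: 609.76 × 3.262 = 1989 ly.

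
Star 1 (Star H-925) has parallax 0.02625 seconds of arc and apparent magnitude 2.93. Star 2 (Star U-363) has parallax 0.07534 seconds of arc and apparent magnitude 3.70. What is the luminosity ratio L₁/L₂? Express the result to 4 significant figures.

d₁ = 1/p₁ = 1/0.02625″ = 38.095 pc; d₂ = 1/p₂ = 1/0.07534″ = 13.273 pc.
M₁ = m₁ − 5 log₁₀ d₁ + 5 = 2.93 − 7.9043 + 5 = 0.0257.
M₂ = 3.70 − 5.6148 + 5 = 3.0852.
L₁/L₂ = 10^(0.4(M₂ − M₁)) = 10^(0.4 × 3.0595) = 10^1.22380 = 16.742.

L₁/L₂ = 16.74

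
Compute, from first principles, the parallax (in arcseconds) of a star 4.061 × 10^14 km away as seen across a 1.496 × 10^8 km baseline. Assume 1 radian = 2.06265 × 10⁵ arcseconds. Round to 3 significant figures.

0.0760 arcsec

θ ≈ B/d = (1.496 × 10^8) / (4.061 × 10^14) = 3.6838 × 10^-7 rad.
In arcseconds: 3.6838 × 10^-7 × 206265 = 0.075984″.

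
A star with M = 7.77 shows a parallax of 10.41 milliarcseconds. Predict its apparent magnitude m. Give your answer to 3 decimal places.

m = 12.683

d = 1/p = 1/0.01041″ = 96.061 pc.
m − M = 5 log₁₀ d − 5 = 5 log₁₀(96.061) − 5 = 9.9127 − 5 = 4.9127.
m = M + (m − M) = 7.77 + 4.9127 = 12.683.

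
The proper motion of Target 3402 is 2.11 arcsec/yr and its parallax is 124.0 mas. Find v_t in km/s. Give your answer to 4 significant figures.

d = 1/p = 1/0.1240″ = 8.0645 pc.
v_t = 4.74 × μ × d = 4.74 × 2.11 × 8.0645 = 80.656 km/s.

80.66 km/s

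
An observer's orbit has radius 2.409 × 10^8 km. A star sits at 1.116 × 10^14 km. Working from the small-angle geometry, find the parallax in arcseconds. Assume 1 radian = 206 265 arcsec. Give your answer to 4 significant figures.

θ ≈ B/d = (2.409 × 10^8) / (1.116 × 10^14) = 2.1586 × 10^-6 rad.
In arcseconds: 2.1586 × 10^-6 × 206265 = 0.44524″.

0.4452 arcsec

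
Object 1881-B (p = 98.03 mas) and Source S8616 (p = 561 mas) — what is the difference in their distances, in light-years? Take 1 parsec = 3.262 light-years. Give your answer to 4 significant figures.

27.46 ly

d_A = 1/0.09803″ = 10.201 pc; d_B = 1/0.5610″ = 1.7825 pc.
|d_B − d_A| = |1.7825 − 10.201| = 8.4185 pc = 8.4185 × 3.262 ly = 27.461 ly.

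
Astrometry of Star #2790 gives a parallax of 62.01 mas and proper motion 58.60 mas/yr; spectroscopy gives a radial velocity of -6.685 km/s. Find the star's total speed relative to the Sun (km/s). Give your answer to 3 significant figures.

d = 1/p = 1/0.06201″ = 16.126 pc.
μ = 58.60 mas/yr = 0.05860 ″/yr.
v_t = 4.740 μ d = 4.740 × 0.05860 × 16.126 = 4.4792 km/s.
v = √(v_r² + v_t²) = √((-6.685)² + 4.4792²) = √64.7525 = 8.0469 km/s.

8.05 km/s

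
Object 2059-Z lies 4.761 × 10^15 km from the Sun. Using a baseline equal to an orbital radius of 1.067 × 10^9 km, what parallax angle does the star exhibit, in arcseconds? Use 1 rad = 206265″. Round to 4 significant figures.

0.04623 arcsec

θ ≈ B/d = (1.067 × 10^9) / (4.761 × 10^15) = 2.2411 × 10^-7 rad.
In arcseconds: 2.2411 × 10^-7 × 206265 = 0.046226″.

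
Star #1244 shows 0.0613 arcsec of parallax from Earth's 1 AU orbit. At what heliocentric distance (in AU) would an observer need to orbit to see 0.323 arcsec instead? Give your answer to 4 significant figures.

5.269 AU

Parallax scales linearly with baseline: p ∝ B, so B = p_target / p_Earth × 1 AU.
B = 0.323 / 0.0613 = 5.2692 AU.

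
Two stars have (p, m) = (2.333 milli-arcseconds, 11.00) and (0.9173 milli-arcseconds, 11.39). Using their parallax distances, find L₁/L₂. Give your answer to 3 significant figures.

L₁/L₂ = 0.221

d₁ = 1/p₁ = 1/0.002333″ = 428.63 pc; d₂ = 1/p₂ = 1/0.0009173″ = 1090.2 pc.
M₁ = m₁ − 5 log₁₀ d₁ + 5 = 11.00 − 13.1604 + 5 = 2.8396.
M₂ = 11.39 − 15.1875 + 5 = 1.2025.
L₁/L₂ = 10^(0.4(M₂ − M₁)) = 10^(0.4 × (-1.6371)) = 10^(-0.65484) = 0.22139.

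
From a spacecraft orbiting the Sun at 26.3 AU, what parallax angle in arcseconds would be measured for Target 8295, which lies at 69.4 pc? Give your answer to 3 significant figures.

p (arcsec) = B (AU) / d (pc).
p = 26.3 / 69.4 = 0.37896 arcsec.

0.379 arcsec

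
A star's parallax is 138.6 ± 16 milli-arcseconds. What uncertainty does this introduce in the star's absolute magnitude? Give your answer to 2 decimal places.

σ_M = 0.25 mag

M = m − 5 log₁₀ d + 5 = m + 5 log₁₀ p + 5, so ∂M/∂p = 5/(p ln 10).
σ_M = (5/ln 10) · (σ_p/p) = 2.1715 × 16/138.6 = 2.1715 × 0.11544 = 0.25068.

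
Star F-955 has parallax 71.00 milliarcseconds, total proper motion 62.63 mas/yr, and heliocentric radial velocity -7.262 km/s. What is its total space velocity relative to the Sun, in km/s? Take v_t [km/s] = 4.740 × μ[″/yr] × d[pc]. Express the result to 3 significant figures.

d = 1/p = 1/0.07100″ = 14.085 pc.
μ = 62.63 mas/yr = 0.06263 ″/yr.
v_t = 4.740 μ d = 4.740 × 0.06263 × 14.085 = 4.1814 km/s.
v = √(v_r² + v_t²) = √((-7.262)² + 4.1814²) = √70.2207 = 8.3798 km/s.

8.38 km/s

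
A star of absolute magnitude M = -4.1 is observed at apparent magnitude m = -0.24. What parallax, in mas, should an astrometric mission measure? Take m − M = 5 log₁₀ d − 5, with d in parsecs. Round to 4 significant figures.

16.90 mas

m − M = -0.24 − (-4.1) = 3.86.
d = 10^((m−M)/5 + 1) = 10^1.772 = 59.156 pc.
p = 1/d = 1/59.156 = 0.016904 arcsec = 16.904 mas.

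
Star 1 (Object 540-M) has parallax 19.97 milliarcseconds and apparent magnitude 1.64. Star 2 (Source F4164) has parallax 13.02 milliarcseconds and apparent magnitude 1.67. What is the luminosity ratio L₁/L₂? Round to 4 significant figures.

L₁/L₂ = 0.4370

d₁ = 1/p₁ = 1/0.01997″ = 50.075 pc; d₂ = 1/p₂ = 1/0.01302″ = 76.805 pc.
M₁ = m₁ − 5 log₁₀ d₁ + 5 = 1.64 − 8.4981 + 5 = -1.8581.
M₂ = 1.67 − 9.4269 + 5 = -2.7569.
L₁/L₂ = 10^(0.4(M₂ − M₁)) = 10^(0.4 × (-0.8988)) = 10^(-0.35952) = 0.437.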